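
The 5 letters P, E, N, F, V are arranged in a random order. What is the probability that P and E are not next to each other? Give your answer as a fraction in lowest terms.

3/5

There are 5! = 120 arrangements.
Arrangements with P and E adjacent: 2·4! = 48.
So not adjacent: 120 − 48 = 72, probability 72/120 = 3/5.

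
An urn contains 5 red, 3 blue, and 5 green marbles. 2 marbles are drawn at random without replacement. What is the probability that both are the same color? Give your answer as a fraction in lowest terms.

There are C(13,2) = 78 ways to draw 2 marbles.
All same color: C(5,2) + C(3,2) + C(5,2) = 10 + 3 + 10 = 23.
Probability = 23/78.

23/78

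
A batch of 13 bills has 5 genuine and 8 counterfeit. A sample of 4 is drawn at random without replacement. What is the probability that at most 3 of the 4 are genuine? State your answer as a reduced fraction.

142/143

Total selections: C(13,4) = 715.
The complement is exactly 4 genuine: C(5,4)·C(8,0) = 5.
Probability = 1 − 5/715 = 710/715 = 142/143.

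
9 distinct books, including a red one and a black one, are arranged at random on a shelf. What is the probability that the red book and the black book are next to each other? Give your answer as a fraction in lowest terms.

2/9

There are 9! = 362880 arrangements.
Treat the red book and the black book as a block: 8! arrangements of the blocks × 2 orders within the block = 2·40320 = 80640.
Probability = 80640/362880 = 2/9.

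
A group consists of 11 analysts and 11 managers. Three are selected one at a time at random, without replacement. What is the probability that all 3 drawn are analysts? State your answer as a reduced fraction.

Multiply the conditional probabilities at each draw: 11/22 · 10/21 · 9/20 = 990/9240 = 3/28.

3/28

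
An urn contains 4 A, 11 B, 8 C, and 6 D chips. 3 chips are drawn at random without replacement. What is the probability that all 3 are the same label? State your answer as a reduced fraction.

35/522

There are C(29,3) = 3654 ways to draw 3 chips.
All same label: C(4,3) + C(11,3) + C(8,3) + C(6,3) = 4 + 165 + 56 + 20 = 245.
Probability = 245/3654 = 35/522.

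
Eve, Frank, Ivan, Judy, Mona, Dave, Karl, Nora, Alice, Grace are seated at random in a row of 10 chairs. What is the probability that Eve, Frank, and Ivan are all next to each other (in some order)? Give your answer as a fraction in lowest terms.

1/15

There are 10! = 3628800 arrangements.
Treat the three as one block: 8! placements × 3! orders within the block = 40320·6 = 241920.
Probability = 241920/3628800 = 1/15.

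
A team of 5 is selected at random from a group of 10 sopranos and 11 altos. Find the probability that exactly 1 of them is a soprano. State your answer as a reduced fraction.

Total number of selections: C(21,5) = 20349.
Selections with exactly 1 soprano: choose 1 of the 10 sopranos and 4 of the 11 altos, C(10,1)·C(11,4) = 10·330 = 3300.
Probability = 3300/20349 = 1100/6783.

1100/6783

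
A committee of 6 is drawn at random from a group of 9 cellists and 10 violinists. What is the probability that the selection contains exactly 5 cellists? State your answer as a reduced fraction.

There are C(19,6) = 27132 ways to choose 6 from 19.
Selections with exactly 5 cellists: choose 5 of the 9 cellists and 1 of the 10 violinists, C(9,5)·C(10,1) = 126·10 = 1260.
Probability = 1260/27132 = 15/323.

15/323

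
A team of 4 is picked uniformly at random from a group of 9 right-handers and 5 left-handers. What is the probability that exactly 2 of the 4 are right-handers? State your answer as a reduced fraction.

360/1001

Total number of selections: C(14,4) = 1001.
Selections with exactly 2 right-handers: choose 2 of the 9 right-handers and 2 of the 5 left-handers, C(9,2)·C(5,2) = 36·10 = 360.
Probability = 360/1001.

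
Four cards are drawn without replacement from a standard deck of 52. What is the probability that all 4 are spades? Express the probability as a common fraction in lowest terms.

There are C(52,4) = 270725 possible 4-card hands.
Hands that are all spades: C(13,4) = 715.
Probability = 715/270725 = 11/4165.

11/4165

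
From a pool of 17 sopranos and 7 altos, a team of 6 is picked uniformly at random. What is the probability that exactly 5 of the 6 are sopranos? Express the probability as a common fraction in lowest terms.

Total number of selections: C(24,6) = 134596.
Selections with exactly 5 sopranos: choose 5 of the 17 sopranos and 1 of the 7 altos, C(17,5)·C(7,1) = 6188·7 = 43316.
Probability = 43316/134596 = 1547/4807.

1547/4807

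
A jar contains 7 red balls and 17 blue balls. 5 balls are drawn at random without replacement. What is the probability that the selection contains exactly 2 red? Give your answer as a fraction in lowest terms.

85/253

There are C(24,5) = 42504 ways to choose 5 from 24.
Selections with exactly 2 red: choose 2 of the 7 red and 3 of the 17 blue, C(7,2)·C(17,3) = 21·680 = 14280.
Probability = 14280/42504 = 85/253.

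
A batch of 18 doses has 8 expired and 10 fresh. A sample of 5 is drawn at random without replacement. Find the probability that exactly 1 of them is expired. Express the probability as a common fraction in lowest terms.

The sample space is all 5-subsets of the 18: C(18,5) = 8568.
Selections with exactly 1 expired: choose 1 of the 8 expired and 4 of the 10 fresh, C(8,1)·C(10,4) = 8·210 = 1680.
Probability = 1680/8568 = 10/51.

10/51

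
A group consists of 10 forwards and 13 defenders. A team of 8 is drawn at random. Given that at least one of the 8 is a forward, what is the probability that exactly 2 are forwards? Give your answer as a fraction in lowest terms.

2340/14819

Work in counts. Selections with at least one forward: C(23,8) − C(13,8) = 490314 − 1287 = 489027.
Of those, selections where exactly 2 are forwards: C(10,2)·C(13,6) = 45·1716 = 77220.
Conditional probability = 77220/489027 = 2340/14819.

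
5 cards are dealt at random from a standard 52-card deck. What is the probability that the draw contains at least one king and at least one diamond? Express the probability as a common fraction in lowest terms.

There are C(52,5) = 2598960 possible draws.
By inclusion-exclusion on the complements, draws missing all kings or all diamonds: C(48,5) + C(39,5) − C(36,5) = 1712304 + 575757 − 376992 = 1911069.
So draws with at least one of each: 2598960 − 1911069 = 687891, probability 687891/2598960 = 229297/866320.

229297/866320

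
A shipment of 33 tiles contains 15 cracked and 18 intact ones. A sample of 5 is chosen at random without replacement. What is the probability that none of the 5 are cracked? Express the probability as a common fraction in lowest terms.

357/9889

There are C(33,5) = 237336 possible selections.
Selections with no cracked (all intact): C(18,5) = 8568.
Probability = 8568/237336 = 357/9889.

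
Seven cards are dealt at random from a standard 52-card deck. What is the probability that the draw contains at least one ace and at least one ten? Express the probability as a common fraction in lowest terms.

There are C(52,7) = 133784560 possible draws.
By inclusion-exclusion on the complements, draws missing all aces or all tens: C(48,7) + C(48,7) − C(44,7) = 73629072 + 73629072 − 38320568 = 108937576.
So draws with at least one of each: 133784560 − 108937576 = 24846984, probability 24846984/133784560 = 3105873/16723070.

3105873/16723070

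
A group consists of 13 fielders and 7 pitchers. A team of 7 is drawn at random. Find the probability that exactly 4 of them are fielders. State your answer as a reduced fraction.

5005/15504

The sample space is all 7-subsets of the 20: C(20,7) = 77520.
Selections with exactly 4 fielders: choose 4 of the 13 fielders and 3 of the 7 pitchers, C(13,4)·C(7,3) = 715·35 = 25025.
Probability = 25025/77520 = 5005/15504.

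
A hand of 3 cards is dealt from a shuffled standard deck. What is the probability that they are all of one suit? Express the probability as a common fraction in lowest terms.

22/425

There are C(52,3) = 22100 possible 3-card hands.
Hands of one suit: 4 suits × C(13,3) = 4·286 = 1144.
Probability = 1144/22100 = 22/425.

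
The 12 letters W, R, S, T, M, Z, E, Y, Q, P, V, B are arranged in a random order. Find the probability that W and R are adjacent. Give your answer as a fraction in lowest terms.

There are 12! = 479001600 arrangements.
Treat W and R as a block: 11! arrangements of the blocks × 2 orders within the block = 2·39916800 = 79833600.
Probability = 79833600/479001600 = 1/6.

1/6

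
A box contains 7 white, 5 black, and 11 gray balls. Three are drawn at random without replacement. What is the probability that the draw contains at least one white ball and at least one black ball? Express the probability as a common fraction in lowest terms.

There are C(23,3) = 1771 possible draws.
By inclusion-exclusion on the complements, draws missing all white or all black: C(16,3) + C(18,3) − C(11,3) = 560 + 816 − 165 = 1211.
So draws with at least one of each: 1771 − 1211 = 560, probability 560/1771 = 80/253.

80/253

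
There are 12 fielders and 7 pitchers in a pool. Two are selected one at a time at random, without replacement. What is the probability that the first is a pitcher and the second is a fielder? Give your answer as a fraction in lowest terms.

14/57

Multiply the conditional probabilities at each draw: 7/19 · 12/18 = 84/342 = 14/57.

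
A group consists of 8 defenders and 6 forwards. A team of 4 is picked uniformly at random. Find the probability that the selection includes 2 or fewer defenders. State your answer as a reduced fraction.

Total selections: C(14,4) = 1001.
Count the complement (more than 2 defenders): C(8,3)·C(6,1) + C(8,4)·C(6,0) = 336 + 70 = 406.
Probability = 1 − 406/1001 = 595/1001 = 85/143.

85/143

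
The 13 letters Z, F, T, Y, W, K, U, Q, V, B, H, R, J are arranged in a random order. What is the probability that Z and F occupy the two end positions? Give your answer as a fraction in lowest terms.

There are 13! = 6227020800 arrangements.
Place Z and F at the ends in 2 ways, arrange the remaining 11 in 11! = 39916800 ways: 2·39916800 = 79833600.
Probability = 79833600/6227020800 = 1/78.

1/78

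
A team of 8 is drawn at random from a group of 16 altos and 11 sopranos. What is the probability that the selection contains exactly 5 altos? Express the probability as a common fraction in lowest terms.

The sample space is all 8-subsets of the 27: C(27,8) = 2220075.
Selections with exactly 5 altos: choose 5 of the 16 altos and 3 of the 11 sopranos, C(16,5)·C(11,3) = 4368·165 = 720720.
Probability = 720720/2220075 = 112/345.

112/345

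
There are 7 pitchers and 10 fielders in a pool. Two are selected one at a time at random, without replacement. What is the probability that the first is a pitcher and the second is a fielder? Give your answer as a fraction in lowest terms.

Multiply the conditional probabilities at each draw: 7/17 · 10/16 = 70/272 = 35/136.

35/136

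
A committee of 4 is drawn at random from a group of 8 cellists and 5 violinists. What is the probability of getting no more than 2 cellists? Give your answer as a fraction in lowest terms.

73/143

Total selections: C(13,4) = 715.
Favorable selections (no more than 2 cellists): C(8,0)·C(5,4) + C(8,1)·C(5,3) + C(8,2)·C(5,2) = 5 + 80 + 280 = 365.
Probability = 365/715 = 73/143.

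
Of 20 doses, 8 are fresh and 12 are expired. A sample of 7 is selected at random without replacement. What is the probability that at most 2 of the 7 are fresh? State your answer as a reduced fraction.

There are C(20,7) = 77520 ways to choose the 7.
Favorable selections (at most 2 fresh): C(8,0)·C(12,7) + C(8,1)·C(12,6) + C(8,2)·C(12,5) = 792 + 7392 + 22176 = 30360.
Probability = 30360/77520 = 253/646.

253/646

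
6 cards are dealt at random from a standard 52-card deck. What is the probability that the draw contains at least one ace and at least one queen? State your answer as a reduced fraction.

718637/5089630

There are C(52,6) = 20358520 possible draws.
By inclusion-exclusion on the complements, draws missing all aces or all queens: C(48,6) + C(48,6) − C(44,6) = 12271512 + 12271512 − 7059052 = 17483972.
So draws with at least one of each: 20358520 − 17483972 = 2874548, probability 2874548/20358520 = 718637/5089630.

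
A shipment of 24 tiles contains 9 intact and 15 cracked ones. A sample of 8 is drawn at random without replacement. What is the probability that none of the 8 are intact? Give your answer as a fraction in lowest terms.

There are C(24,8) = 735471 possible selections.
Selections with no intact (all cracked): C(15,8) = 6435.
Probability = 6435/735471 = 65/7429.

65/7429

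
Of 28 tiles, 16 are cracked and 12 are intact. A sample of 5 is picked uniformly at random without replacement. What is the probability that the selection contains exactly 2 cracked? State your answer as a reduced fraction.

220/819

Total number of selections: C(28,5) = 98280.
Selections with exactly 2 cracked: choose 2 of the 16 cracked and 3 of the 12 intact, C(16,2)·C(12,3) = 120·220 = 26400.
Probability = 26400/98280 = 220/819.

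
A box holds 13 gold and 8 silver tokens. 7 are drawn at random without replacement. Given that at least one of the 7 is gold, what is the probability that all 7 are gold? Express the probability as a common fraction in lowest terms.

33/2236

Work in counts. Selections with at least one gold: C(21,7) − C(8,7) = 116280 − 8 = 116272.
Of those, selections where all 7 are gold: C(13,7) = 1716.
Conditional probability = 1716/116272 = 33/2236.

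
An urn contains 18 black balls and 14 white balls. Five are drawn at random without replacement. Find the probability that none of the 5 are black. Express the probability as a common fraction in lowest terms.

143/14384

There are C(32,5) = 201376 possible selections.
Selections with no black (all white): C(14,5) = 2002.
Probability = 2002/201376 = 143/14384.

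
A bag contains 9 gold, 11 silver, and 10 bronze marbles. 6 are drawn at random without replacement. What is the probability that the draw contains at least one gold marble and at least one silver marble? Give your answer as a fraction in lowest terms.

24409/28275

There are C(30,6) = 593775 possible draws.
By inclusion-exclusion on the complements, draws missing all gold or all silver: C(21,6) + C(19,6) − C(10,6) = 54264 + 27132 − 210 = 81186.
So draws with at least one of each: 593775 − 81186 = 512589, probability 512589/593775 = 24409/28275.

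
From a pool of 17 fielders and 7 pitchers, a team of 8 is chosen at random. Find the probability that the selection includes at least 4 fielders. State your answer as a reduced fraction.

614/627

There are C(24,8) = 735471 ways to choose the 8.
Favorable selections (at least 4 fielders): C(17,4)·C(7,4) + C(17,5)·C(7,3) + C(17,6)·C(7,2) + C(17,7)·C(7,1) + C(17,8)·C(7,0) = 83300 + 216580 + 259896 + 136136 + 24310 = 720222.
Probability = 720222/735471 = 614/627.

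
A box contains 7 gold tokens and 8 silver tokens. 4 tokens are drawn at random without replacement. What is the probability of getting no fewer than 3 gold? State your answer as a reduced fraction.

3/13

Total selections: C(15,4) = 1365.
Favorable selections (no fewer than 3 gold): C(7,3)·C(8,1) + C(7,4)·C(8,0) = 280 + 35 = 315.
Probability = 315/1365 = 3/13.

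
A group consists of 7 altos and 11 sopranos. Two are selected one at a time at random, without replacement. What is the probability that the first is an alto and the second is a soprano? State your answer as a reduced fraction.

77/306

Multiply the conditional probabilities at each draw: 7/18 · 11/17 = 77/306.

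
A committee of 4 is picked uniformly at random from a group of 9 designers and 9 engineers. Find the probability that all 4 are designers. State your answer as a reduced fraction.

There are C(18,4) = 3060 possible selections.
Selections with all designers: C(9,4) = 126.
Probability = 126/3060 = 7/170.

7/170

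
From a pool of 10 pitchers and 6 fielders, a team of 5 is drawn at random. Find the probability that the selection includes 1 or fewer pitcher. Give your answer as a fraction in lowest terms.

1/28

Total selections: C(16,5) = 4368.
Favorable selections (1 or fewer pitcher): C(10,0)·C(6,5) + C(10,1)·C(6,4) = 6 + 150 = 156.
Probability = 156/4368 = 1/28.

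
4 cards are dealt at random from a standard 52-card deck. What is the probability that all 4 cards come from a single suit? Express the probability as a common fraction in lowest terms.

44/4165

There are C(52,4) = 270725 possible 4-card hands.
Hands of one suit: 4 suits × C(13,4) = 4·715 = 2860.
Probability = 2860/270725 = 44/4165.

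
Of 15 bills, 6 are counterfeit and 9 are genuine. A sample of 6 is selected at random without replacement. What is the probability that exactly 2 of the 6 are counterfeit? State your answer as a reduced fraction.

There are C(15,6) = 5005 ways to choose 6 from 15.
Selections with exactly 2 counterfeit: choose 2 of the 6 counterfeit and 4 of the 9 genuine, C(6,2)·C(9,4) = 15·126 = 1890.
Probability = 1890/5005 = 54/143.

54/143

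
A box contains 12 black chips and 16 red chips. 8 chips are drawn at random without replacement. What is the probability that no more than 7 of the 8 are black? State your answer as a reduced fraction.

There are C(28,8) = 3108105 ways to choose the 8.
The complement is exactly 8 black: C(12,8)·C(16,0) = 495.
Probability = 1 − 495/3108105 = 3107610/3108105 = 6278/6279.

6278/6279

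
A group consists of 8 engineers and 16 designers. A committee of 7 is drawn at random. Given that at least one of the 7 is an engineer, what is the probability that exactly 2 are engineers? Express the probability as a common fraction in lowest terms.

15288/41833

Work in counts. Selections with at least one engineer: C(24,7) − C(16,7) = 346104 − 11440 = 334664.
Of those, selections where exactly 2 are engineers: C(8,2)·C(16,5) = 28·4368 = 122304.
Conditional probability = 122304/334664 = 15288/41833.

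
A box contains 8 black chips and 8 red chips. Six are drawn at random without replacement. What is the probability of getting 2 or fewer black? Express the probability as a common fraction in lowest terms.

Total selections: C(16,6) = 8008.
Favorable selections (2 or fewer black): C(8,0)·C(8,6) + C(8,1)·C(8,5) + C(8,2)·C(8,4) = 28 + 448 + 1960 = 2436.
Probability = 2436/8008 = 87/286.

87/286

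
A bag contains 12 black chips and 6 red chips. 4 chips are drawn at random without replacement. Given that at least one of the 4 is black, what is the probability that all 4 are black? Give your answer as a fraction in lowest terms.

33/203

Work in counts. Selections with at least one black: C(18,4) − C(6,4) = 3060 − 15 = 3045.
Of those, selections where all 4 are black: C(12,4) = 495.
Conditional probability = 495/3045 = 33/203.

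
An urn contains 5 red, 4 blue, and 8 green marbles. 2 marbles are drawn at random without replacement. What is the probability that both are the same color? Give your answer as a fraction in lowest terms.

There are C(17,2) = 136 ways to draw 2 marbles.
All same color: C(5,2) + C(4,2) + C(8,2) = 10 + 6 + 28 = 44.
Probability = 44/136 = 11/34.

11/34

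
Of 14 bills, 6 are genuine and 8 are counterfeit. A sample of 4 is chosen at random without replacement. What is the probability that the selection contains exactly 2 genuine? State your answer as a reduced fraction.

Total number of selections: C(14,4) = 1001.
Selections with exactly 2 genuine: choose 2 of the 6 genuine and 2 of the 8 counterfeit, C(6,2)·C(8,2) = 15·28 = 420.
Probability = 420/1001 = 60/143.

60/143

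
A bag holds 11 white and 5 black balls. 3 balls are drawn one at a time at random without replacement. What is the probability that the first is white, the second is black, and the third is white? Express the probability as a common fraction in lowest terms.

Multiply the conditional probabilities at each draw: 11/16 · 5/15 · 10/14 = 550/3360 = 55/336.

55/336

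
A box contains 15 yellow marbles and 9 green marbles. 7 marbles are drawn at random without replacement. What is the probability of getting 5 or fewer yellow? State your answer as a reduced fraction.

Total selections: C(24,7) = 346104.
Count the complement (more than 5 yellow): C(15,6)·C(9,1) + C(15,7)·C(9,0) = 45045 + 6435 = 51480.
Probability = 1 − 51480/346104 = 294624/346104 = 372/437.

372/437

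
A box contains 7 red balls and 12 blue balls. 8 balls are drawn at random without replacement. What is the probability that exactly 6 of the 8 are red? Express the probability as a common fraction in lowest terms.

77/12597

Total number of selections: C(19,8) = 75582.
Selections with exactly 6 red: choose 6 of the 7 red and 2 of the 12 blue, C(7,6)·C(12,2) = 7·66 = 462.
Probability = 462/75582 = 77/12597.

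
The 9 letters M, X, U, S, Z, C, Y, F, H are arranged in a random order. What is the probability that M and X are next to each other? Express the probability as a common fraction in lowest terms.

2/9

There are 9! = 362880 arrangements.
Treat M and X as a block: 8! arrangements of the blocks × 2 orders within the block = 2·40320 = 80640.
Probability = 80640/362880 = 2/9.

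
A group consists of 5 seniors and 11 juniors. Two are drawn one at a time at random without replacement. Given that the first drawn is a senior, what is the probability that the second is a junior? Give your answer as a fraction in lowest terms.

After removing one senior, 15 remain: 4 seniors and 11 juniors.
So the probability the next is a junior is 11/15.

11/15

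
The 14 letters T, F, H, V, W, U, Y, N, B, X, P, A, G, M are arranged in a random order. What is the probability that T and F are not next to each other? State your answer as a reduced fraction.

6/7

There are 14! = 87178291200 arrangements.
Arrangements with T and F adjacent: 2·13! = 12454041600.
So not adjacent: 87178291200 − 12454041600 = 74724249600, probability 74724249600/87178291200 = 6/7.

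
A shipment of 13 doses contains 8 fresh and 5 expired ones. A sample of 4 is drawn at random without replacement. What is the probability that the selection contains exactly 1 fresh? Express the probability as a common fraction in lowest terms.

16/143

There are C(13,4) = 715 ways to choose 4 from 13.
Selections with exactly 1 fresh: choose 1 of the 8 fresh and 3 of the 5 expired, C(8,1)·C(5,3) = 8·10 = 80.
Probability = 80/715 = 16/143.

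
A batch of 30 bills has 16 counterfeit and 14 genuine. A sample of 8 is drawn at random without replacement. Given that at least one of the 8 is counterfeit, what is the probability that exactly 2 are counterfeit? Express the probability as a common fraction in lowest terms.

Work in counts. Selections with at least one counterfeit: C(30,8) − C(14,8) = 5852925 − 3003 = 5849922.
Of those, selections where exactly 2 are counterfeit: C(16,2)·C(14,6) = 120·3003 = 360360.
Conditional probability = 360360/5849922 = 4620/74999.

4620/74999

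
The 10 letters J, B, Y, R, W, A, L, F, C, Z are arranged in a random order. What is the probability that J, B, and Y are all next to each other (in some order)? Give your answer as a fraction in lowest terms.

1/15

There are 10! = 3628800 arrangements.
Treat the three as one block: 8! placements × 3! orders within the block = 40320·6 = 241920.
Probability = 241920/3628800 = 1/15.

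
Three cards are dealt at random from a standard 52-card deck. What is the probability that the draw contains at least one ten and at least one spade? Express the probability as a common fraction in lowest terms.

There are C(52,3) = 22100 possible draws.
By inclusion-exclusion on the complements, draws missing all tens or all spades: C(48,3) + C(39,3) − C(36,3) = 17296 + 9139 − 7140 = 19295.
So draws with at least one of each: 22100 − 19295 = 2805, probability 2805/22100 = 33/260.

33/260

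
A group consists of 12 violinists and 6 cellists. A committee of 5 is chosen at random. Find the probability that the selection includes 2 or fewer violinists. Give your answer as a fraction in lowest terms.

Total selections: C(18,5) = 8568.
Favorable selections (2 or fewer violinists): C(12,0)·C(6,5) + C(12,1)·C(6,4) + C(12,2)·C(6,3) = 6 + 180 + 1320 = 1506.
Probability = 1506/8568 = 251/1428.

251/1428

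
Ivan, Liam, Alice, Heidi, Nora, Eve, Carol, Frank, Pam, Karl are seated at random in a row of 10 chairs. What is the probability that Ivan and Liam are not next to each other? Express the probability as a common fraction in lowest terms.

4/5

There are 10! = 3628800 arrangements.
Arrangements with Ivan and Liam adjacent: 2·9! = 725760.
So not adjacent: 3628800 − 725760 = 2903040, probability 2903040/3628800 = 4/5.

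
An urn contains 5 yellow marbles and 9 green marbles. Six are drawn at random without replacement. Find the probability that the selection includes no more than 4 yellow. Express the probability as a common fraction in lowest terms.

There are C(14,6) = 3003 ways to choose the 6.
Favorable selections (no more than 4 yellow): C(5,0)·C(9,6) + C(5,1)·C(9,5) + C(5,2)·C(9,4) + C(5,3)·C(9,3) + C(5,4)·C(9,2) = 84 + 630 + 1260 + 840 + 180 = 2994.
Probability = 2994/3003 = 998/1001.

998/1001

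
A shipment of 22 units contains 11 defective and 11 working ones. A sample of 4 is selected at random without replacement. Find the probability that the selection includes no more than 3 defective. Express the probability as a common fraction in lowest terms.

127/133

There are C(22,4) = 7315 ways to choose the 4.
The complement is exactly 4 defective: C(11,4)·C(11,0) = 330.
Probability = 1 − 330/7315 = 6985/7315 = 127/133.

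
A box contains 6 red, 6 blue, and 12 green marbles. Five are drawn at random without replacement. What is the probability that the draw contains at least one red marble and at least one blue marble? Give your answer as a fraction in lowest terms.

There are C(24,5) = 42504 possible draws.
By inclusion-exclusion on the complements, draws missing all red or all blue: C(18,5) + C(18,5) − C(12,5) = 8568 + 8568 − 792 = 16344.
So draws with at least one of each: 42504 − 16344 = 26160, probability 26160/42504 = 1090/1771.

1090/1771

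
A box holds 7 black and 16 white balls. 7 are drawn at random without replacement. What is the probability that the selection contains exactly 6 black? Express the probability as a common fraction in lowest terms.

There are C(23,7) = 245157 ways to choose 7 from 23.
Selections with exactly 6 black: choose 6 of the 7 black and 1 of the 16 white, C(7,6)·C(16,1) = 7·16 = 112.
Probability = 112/245157.

112/245157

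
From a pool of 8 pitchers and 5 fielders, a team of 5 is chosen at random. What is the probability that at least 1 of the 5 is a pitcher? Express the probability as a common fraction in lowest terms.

There are C(13,5) = 1287 ways to choose the 5.
The complement is all 5 are fielders: C(5,5) = 1.
Probability = 1 − 1/1287 = 1286/1287.

1286/1287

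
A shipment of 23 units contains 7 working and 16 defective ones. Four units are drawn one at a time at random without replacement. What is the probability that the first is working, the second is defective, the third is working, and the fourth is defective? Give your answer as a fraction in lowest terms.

Multiply the conditional probabilities at each draw: 7/23 · 16/22 · 6/21 · 15/20 = 10080/212520 = 12/253.

12/253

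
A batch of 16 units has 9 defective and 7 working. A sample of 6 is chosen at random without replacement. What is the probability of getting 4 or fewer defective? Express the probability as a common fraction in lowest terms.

Total selections: C(16,6) = 8008.
Count the complement (more than 4 defective): C(9,5)·C(7,1) + C(9,6)·C(7,0) = 882 + 84 = 966.
Probability = 1 − 966/8008 = 7042/8008 = 503/572.

503/572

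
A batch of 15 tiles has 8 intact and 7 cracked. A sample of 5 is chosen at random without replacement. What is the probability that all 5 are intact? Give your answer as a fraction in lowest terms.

There are C(15,5) = 3003 possible selections.
Selections with all intact: C(8,5) = 56.
Probability = 56/3003 = 8/429.

8/429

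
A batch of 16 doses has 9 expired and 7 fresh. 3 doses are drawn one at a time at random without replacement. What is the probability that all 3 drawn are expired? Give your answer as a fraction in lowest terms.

3/20

Multiply the conditional probabilities at each draw: 9/16 · 8/15 · 7/14 = 504/3360 = 3/20.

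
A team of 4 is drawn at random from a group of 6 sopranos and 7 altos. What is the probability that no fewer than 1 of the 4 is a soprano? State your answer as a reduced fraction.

136/143

There are C(13,4) = 715 ways to choose the 4.
The complement is all 4 are altos: C(7,4) = 35.
Probability = 1 − 35/715 = 680/715 = 136/143.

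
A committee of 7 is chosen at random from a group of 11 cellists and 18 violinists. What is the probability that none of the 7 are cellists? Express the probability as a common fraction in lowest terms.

68/3335

There are C(29,7) = 1560780 possible selections.
Selections with no cellists (all violinists): C(18,7) = 31824.
Probability = 31824/1560780 = 68/3335.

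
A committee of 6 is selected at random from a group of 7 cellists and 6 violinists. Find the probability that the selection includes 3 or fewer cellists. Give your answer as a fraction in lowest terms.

529/858

There are C(13,6) = 1716 ways to choose the 6.
Count the complement (more than 3 cellists): C(7,4)·C(6,2) + C(7,5)·C(6,1) + C(7,6)·C(6,0) = 525 + 126 + 7 = 658.
Probability = 1 − 658/1716 = 1058/1716 = 529/858.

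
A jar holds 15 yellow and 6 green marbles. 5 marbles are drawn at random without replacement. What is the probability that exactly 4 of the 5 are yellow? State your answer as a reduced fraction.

Total number of selections: C(21,5) = 20349.
Selections with exactly 4 yellow: choose 4 of the 15 yellow and 1 of the 6 green, C(15,4)·C(6,1) = 1365·6 = 8190.
Probability = 8190/20349 = 130/323.

130/323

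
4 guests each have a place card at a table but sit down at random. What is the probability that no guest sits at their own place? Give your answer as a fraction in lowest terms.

There are 4! = 24 seatings.
By inclusion-exclusion, seatings with no fixed points: C(4,0)·4! − C(4,1)·3! + C(4,2)·2! − C(4,3)·1! + C(4,4)·0! = 9.
Probability = 9/24 = 3/8.

3/8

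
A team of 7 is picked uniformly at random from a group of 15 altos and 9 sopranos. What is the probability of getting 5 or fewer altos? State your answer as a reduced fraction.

Total selections: C(24,7) = 346104.
Count the complement (more than 5 altos): C(15,6)·C(9,1) + C(15,7)·C(9,0) = 45045 + 6435 = 51480.
Probability = 1 − 51480/346104 = 294624/346104 = 372/437.

372/437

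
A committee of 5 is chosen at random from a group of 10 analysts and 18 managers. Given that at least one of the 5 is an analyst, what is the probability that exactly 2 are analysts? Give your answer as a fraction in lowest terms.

Work in counts. Selections with at least one analyst: C(28,5) − C(18,5) = 98280 − 8568 = 89712.
Of those, selections where exactly 2 are analysts: C(10,2)·C(18,3) = 45·816 = 36720.
Conditional probability = 36720/89712 = 255/623.

255/623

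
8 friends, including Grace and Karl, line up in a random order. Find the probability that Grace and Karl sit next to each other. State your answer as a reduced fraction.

1/4

There are 8! = 40320 arrangements.
Treat Grace and Karl as a block: 7! arrangements of the blocks × 2 orders within the block = 2·5040 = 10080.
Probability = 10080/40320 = 1/4.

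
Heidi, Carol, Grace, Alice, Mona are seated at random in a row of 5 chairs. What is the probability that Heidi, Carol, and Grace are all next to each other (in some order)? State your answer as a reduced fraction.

3/10

There are 5! = 120 arrangements.
Treat the three as one block: 3! placements × 3! orders within the block = 6·6 = 36.
Probability = 36/120 = 3/10.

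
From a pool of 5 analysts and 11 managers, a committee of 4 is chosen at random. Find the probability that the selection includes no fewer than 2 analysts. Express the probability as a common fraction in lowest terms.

Total selections: C(16,4) = 1820.
Favorable selections (no fewer than 2 analysts): C(5,2)·C(11,2) + C(5,3)·C(11,1) + C(5,4)·C(11,0) = 550 + 110 + 5 = 665.
Probability = 665/1820 = 19/52.

19/52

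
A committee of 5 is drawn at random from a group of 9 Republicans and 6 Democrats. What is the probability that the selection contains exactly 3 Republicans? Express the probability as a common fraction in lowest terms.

60/143

The sample space is all 5-subsets of the 15: C(15,5) = 3003.
Selections with exactly 3 Republicans: choose 3 of the 9 Republicans and 2 of the 6 Democrats, C(9,3)·C(6,2) = 84·15 = 1260.
Probability = 1260/3003 = 60/143.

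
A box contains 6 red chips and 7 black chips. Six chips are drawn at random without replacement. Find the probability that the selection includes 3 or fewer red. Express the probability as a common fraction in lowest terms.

There are C(13,6) = 1716 ways to choose the 6.
Count the complement (more than 3 red): C(6,4)·C(7,2) + C(6,5)·C(7,1) + C(6,6)·C(7,0) = 315 + 42 + 1 = 358.
Probability = 1 − 358/1716 = 1358/1716 = 679/858.

679/858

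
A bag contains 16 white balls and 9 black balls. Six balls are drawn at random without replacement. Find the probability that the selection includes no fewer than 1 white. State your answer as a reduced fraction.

Total selections: C(25,6) = 177100.
The complement is all 6 are black: C(9,6) = 84.
Probability = 1 − 84/177100 = 177016/177100 = 6322/6325.

6322/6325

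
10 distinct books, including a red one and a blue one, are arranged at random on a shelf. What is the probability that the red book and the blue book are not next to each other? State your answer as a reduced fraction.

4/5

There are 10! = 3628800 arrangements.
Arrangements with the red book and the blue book adjacent: 2·9! = 725760.
So not adjacent: 3628800 − 725760 = 2903040, probability 2903040/3628800 = 4/5.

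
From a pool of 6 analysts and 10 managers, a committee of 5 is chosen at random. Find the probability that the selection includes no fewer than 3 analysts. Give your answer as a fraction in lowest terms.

There are C(16,5) = 4368 ways to choose the 5.
Favorable selections (no fewer than 3 analysts): C(6,3)·C(10,2) + C(6,4)·C(10,1) + C(6,5)·C(10,0) = 900 + 150 + 6 = 1056.
Probability = 1056/4368 = 22/91.

22/91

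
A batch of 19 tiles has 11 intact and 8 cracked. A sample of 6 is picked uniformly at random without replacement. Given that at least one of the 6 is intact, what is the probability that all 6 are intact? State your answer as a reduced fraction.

Work in counts. Selections with at least one intact: C(19,6) − C(8,6) = 27132 − 28 = 27104.
Of those, selections where all 6 are intact: C(11,6) = 462.
Conditional probability = 462/27104 = 3/176.

3/176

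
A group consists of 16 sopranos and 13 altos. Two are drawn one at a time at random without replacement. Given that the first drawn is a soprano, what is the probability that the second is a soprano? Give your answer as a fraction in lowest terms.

After removing one soprano, 28 remain: 15 sopranos and 13 altos.
So the probability the next is a soprano is 15/28.

15/28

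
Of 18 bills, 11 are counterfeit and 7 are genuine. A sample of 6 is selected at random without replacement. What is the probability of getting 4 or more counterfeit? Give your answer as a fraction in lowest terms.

253/442

There are C(18,6) = 18564 ways to choose the 6.
Favorable selections (4 or more counterfeit): C(11,4)·C(7,2) + C(11,5)·C(7,1) + C(11,6)·C(7,0) = 6930 + 3234 + 462 = 10626.
Probability = 10626/18564 = 253/442.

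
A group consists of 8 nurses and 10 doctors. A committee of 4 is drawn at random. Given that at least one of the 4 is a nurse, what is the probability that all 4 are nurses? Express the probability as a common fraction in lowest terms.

7/285

Work in counts. Selections with at least one nurse: C(18,4) − C(10,4) = 3060 − 210 = 2850.
Of those, selections where all 4 are nurses: C(8,4) = 70.
Conditional probability = 70/2850 = 7/285.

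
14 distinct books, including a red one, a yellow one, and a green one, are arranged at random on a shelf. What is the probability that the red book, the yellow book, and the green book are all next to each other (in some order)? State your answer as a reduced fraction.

3/91

There are 14! = 87178291200 arrangements.
Treat the three as one block: 12! placements × 3! orders within the block = 479001600·6 = 2874009600.
Probability = 2874009600/87178291200 = 3/91.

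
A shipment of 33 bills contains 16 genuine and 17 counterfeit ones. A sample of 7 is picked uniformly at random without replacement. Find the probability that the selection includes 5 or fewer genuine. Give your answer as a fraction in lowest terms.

Total selections: C(33,7) = 4272048.
Count the complement (more than 5 genuine): C(16,6)·C(17,1) + C(16,7)·C(17,0) = 136136 + 11440 = 147576.
Probability = 1 − 147576/4272048 = 4124472/4272048 = 15623/16182.

15623/16182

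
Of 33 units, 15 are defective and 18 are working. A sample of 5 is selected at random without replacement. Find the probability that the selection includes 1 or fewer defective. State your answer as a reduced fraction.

There are C(33,5) = 237336 ways to choose the 5.
Favorable selections (1 or fewer defective): C(15,0)·C(18,5) + C(15,1)·C(18,4) = 8568 + 45900 = 54468.
Probability = 54468/237336 = 4539/19778.

4539/19778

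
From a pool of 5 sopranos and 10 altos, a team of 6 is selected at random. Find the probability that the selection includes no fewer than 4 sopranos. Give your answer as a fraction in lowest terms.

47/1001

There are C(15,6) = 5005 ways to choose the 6.
Favorable selections (no fewer than 4 sopranos): C(5,4)·C(10,2) + C(5,5)·C(10,1) = 225 + 10 = 235.
Probability = 235/5005 = 47/1001.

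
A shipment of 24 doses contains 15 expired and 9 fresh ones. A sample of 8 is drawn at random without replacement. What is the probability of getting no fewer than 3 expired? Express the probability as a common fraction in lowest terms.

80678/81719

Total selections: C(24,8) = 735471.
Count the complement (fewer than 3 expired): C(15,0)·C(9,8) + C(15,1)·C(9,7) + C(15,2)·C(9,6) = 9 + 540 + 8820 = 9369.
Probability = 1 − 9369/735471 = 726102/735471 = 80678/81719.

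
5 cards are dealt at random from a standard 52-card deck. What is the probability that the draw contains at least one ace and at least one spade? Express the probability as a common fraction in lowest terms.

229297/866320

There are C(52,5) = 2598960 possible draws.
By inclusion-exclusion on the complements, draws missing all aces or all spades: C(48,5) + C(39,5) − C(36,5) = 1712304 + 575757 − 376992 = 1911069.
So draws with at least one of each: 2598960 − 1911069 = 687891, probability 687891/2598960 = 229297/866320.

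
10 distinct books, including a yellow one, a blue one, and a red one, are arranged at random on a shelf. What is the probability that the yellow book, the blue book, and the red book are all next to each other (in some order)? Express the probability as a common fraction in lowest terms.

1/15

There are 10! = 3628800 arrangements.
Treat the three as one block: 8! placements × 3! orders within the block = 40320·6 = 241920.
Probability = 241920/3628800 = 1/15.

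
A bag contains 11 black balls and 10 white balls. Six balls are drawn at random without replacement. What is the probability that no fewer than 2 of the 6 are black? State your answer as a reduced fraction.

1221/1292

There are C(21,6) = 54264 ways to choose the 6.
Favorable selections (no fewer than 2 black): C(11,2)·C(10,4) + C(11,3)·C(10,3) + C(11,4)·C(10,2) + C(11,5)·C(10,1) + C(11,6)·C(10,0) = 11550 + 19800 + 14850 + 4620 + 462 = 51282.
Probability = 51282/54264 = 1221/1292.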